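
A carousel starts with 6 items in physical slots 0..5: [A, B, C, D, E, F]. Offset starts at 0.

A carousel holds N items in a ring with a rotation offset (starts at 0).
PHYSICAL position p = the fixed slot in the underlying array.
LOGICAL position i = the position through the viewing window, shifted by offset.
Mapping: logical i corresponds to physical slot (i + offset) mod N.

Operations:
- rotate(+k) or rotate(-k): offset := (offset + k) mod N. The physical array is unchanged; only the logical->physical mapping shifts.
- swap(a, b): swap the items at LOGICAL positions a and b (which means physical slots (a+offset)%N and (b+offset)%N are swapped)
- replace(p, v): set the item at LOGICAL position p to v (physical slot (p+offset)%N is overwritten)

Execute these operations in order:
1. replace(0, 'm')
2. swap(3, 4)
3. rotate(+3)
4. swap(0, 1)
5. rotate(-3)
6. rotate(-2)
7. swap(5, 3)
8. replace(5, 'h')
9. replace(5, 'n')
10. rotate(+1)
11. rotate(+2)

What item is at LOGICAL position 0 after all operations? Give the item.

After op 1 (replace(0, 'm')): offset=0, physical=[m,B,C,D,E,F], logical=[m,B,C,D,E,F]
After op 2 (swap(3, 4)): offset=0, physical=[m,B,C,E,D,F], logical=[m,B,C,E,D,F]
After op 3 (rotate(+3)): offset=3, physical=[m,B,C,E,D,F], logical=[E,D,F,m,B,C]
After op 4 (swap(0, 1)): offset=3, physical=[m,B,C,D,E,F], logical=[D,E,F,m,B,C]
After op 5 (rotate(-3)): offset=0, physical=[m,B,C,D,E,F], logical=[m,B,C,D,E,F]
After op 6 (rotate(-2)): offset=4, physical=[m,B,C,D,E,F], logical=[E,F,m,B,C,D]
After op 7 (swap(5, 3)): offset=4, physical=[m,D,C,B,E,F], logical=[E,F,m,D,C,B]
After op 8 (replace(5, 'h')): offset=4, physical=[m,D,C,h,E,F], logical=[E,F,m,D,C,h]
After op 9 (replace(5, 'n')): offset=4, physical=[m,D,C,n,E,F], logical=[E,F,m,D,C,n]
After op 10 (rotate(+1)): offset=5, physical=[m,D,C,n,E,F], logical=[F,m,D,C,n,E]
After op 11 (rotate(+2)): offset=1, physical=[m,D,C,n,E,F], logical=[D,C,n,E,F,m]

Answer: D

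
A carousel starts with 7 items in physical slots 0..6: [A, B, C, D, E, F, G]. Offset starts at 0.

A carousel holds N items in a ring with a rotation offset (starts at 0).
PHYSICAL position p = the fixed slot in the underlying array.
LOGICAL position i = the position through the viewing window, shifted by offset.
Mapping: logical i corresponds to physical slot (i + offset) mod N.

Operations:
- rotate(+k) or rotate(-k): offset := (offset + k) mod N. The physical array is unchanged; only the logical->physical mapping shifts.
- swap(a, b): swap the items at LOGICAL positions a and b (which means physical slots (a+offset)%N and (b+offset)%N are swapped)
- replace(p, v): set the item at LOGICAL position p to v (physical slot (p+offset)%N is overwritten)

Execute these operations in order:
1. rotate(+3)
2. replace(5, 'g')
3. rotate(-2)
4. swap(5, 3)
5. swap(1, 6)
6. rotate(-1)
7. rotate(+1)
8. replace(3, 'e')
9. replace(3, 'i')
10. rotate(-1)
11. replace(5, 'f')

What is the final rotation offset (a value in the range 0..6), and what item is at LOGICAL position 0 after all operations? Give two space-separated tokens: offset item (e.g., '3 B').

Answer: 0 C

Derivation:
After op 1 (rotate(+3)): offset=3, physical=[A,B,C,D,E,F,G], logical=[D,E,F,G,A,B,C]
After op 2 (replace(5, 'g')): offset=3, physical=[A,g,C,D,E,F,G], logical=[D,E,F,G,A,g,C]
After op 3 (rotate(-2)): offset=1, physical=[A,g,C,D,E,F,G], logical=[g,C,D,E,F,G,A]
After op 4 (swap(5, 3)): offset=1, physical=[A,g,C,D,G,F,E], logical=[g,C,D,G,F,E,A]
After op 5 (swap(1, 6)): offset=1, physical=[C,g,A,D,G,F,E], logical=[g,A,D,G,F,E,C]
After op 6 (rotate(-1)): offset=0, physical=[C,g,A,D,G,F,E], logical=[C,g,A,D,G,F,E]
After op 7 (rotate(+1)): offset=1, physical=[C,g,A,D,G,F,E], logical=[g,A,D,G,F,E,C]
After op 8 (replace(3, 'e')): offset=1, physical=[C,g,A,D,e,F,E], logical=[g,A,D,e,F,E,C]
After op 9 (replace(3, 'i')): offset=1, physical=[C,g,A,D,i,F,E], logical=[g,A,D,i,F,E,C]
After op 10 (rotate(-1)): offset=0, physical=[C,g,A,D,i,F,E], logical=[C,g,A,D,i,F,E]
After op 11 (replace(5, 'f')): offset=0, physical=[C,g,A,D,i,f,E], logical=[C,g,A,D,i,f,E]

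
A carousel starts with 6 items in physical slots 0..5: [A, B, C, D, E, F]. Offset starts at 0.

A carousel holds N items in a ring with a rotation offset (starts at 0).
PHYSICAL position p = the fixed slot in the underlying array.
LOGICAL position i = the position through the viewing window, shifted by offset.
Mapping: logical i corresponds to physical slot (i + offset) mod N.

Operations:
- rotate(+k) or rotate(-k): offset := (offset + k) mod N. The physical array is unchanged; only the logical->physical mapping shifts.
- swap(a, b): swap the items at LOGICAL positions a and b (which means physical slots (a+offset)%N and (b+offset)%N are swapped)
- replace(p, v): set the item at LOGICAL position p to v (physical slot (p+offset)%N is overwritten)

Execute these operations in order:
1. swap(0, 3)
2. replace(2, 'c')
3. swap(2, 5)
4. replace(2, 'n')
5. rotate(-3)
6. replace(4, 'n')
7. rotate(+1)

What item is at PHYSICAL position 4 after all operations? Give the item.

After op 1 (swap(0, 3)): offset=0, physical=[D,B,C,A,E,F], logical=[D,B,C,A,E,F]
After op 2 (replace(2, 'c')): offset=0, physical=[D,B,c,A,E,F], logical=[D,B,c,A,E,F]
After op 3 (swap(2, 5)): offset=0, physical=[D,B,F,A,E,c], logical=[D,B,F,A,E,c]
After op 4 (replace(2, 'n')): offset=0, physical=[D,B,n,A,E,c], logical=[D,B,n,A,E,c]
After op 5 (rotate(-3)): offset=3, physical=[D,B,n,A,E,c], logical=[A,E,c,D,B,n]
After op 6 (replace(4, 'n')): offset=3, physical=[D,n,n,A,E,c], logical=[A,E,c,D,n,n]
After op 7 (rotate(+1)): offset=4, physical=[D,n,n,A,E,c], logical=[E,c,D,n,n,A]

Answer: E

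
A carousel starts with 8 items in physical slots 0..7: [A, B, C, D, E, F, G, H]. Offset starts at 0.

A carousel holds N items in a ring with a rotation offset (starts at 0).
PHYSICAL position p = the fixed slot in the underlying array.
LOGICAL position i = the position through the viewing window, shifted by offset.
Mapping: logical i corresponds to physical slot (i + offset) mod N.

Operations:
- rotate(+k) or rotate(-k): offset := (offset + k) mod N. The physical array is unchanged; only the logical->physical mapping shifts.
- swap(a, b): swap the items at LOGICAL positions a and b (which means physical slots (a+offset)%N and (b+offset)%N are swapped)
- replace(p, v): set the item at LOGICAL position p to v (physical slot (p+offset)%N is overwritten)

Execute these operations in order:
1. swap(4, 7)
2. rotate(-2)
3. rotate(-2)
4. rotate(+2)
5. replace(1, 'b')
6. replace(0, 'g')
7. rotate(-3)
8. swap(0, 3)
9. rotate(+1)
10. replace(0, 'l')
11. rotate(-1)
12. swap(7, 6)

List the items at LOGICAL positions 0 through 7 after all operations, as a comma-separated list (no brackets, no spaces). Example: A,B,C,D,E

Answer: g,l,F,D,b,A,C,B

Derivation:
After op 1 (swap(4, 7)): offset=0, physical=[A,B,C,D,H,F,G,E], logical=[A,B,C,D,H,F,G,E]
After op 2 (rotate(-2)): offset=6, physical=[A,B,C,D,H,F,G,E], logical=[G,E,A,B,C,D,H,F]
After op 3 (rotate(-2)): offset=4, physical=[A,B,C,D,H,F,G,E], logical=[H,F,G,E,A,B,C,D]
After op 4 (rotate(+2)): offset=6, physical=[A,B,C,D,H,F,G,E], logical=[G,E,A,B,C,D,H,F]
After op 5 (replace(1, 'b')): offset=6, physical=[A,B,C,D,H,F,G,b], logical=[G,b,A,B,C,D,H,F]
After op 6 (replace(0, 'g')): offset=6, physical=[A,B,C,D,H,F,g,b], logical=[g,b,A,B,C,D,H,F]
After op 7 (rotate(-3)): offset=3, physical=[A,B,C,D,H,F,g,b], logical=[D,H,F,g,b,A,B,C]
After op 8 (swap(0, 3)): offset=3, physical=[A,B,C,g,H,F,D,b], logical=[g,H,F,D,b,A,B,C]
After op 9 (rotate(+1)): offset=4, physical=[A,B,C,g,H,F,D,b], logical=[H,F,D,b,A,B,C,g]
After op 10 (replace(0, 'l')): offset=4, physical=[A,B,C,g,l,F,D,b], logical=[l,F,D,b,A,B,C,g]
After op 11 (rotate(-1)): offset=3, physical=[A,B,C,g,l,F,D,b], logical=[g,l,F,D,b,A,B,C]
After op 12 (swap(7, 6)): offset=3, physical=[A,C,B,g,l,F,D,b], logical=[g,l,F,D,b,A,C,B]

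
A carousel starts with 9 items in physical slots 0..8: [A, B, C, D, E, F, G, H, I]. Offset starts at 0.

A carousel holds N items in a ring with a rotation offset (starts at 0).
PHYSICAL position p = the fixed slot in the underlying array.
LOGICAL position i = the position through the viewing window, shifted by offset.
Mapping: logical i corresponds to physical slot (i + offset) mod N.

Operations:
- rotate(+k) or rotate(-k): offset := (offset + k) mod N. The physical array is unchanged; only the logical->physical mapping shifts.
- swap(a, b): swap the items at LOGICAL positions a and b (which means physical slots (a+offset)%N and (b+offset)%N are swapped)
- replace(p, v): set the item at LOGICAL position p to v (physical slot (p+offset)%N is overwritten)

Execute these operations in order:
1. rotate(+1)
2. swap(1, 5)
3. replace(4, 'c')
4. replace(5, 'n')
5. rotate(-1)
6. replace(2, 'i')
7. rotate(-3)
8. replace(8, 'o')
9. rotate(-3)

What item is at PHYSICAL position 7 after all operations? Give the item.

After op 1 (rotate(+1)): offset=1, physical=[A,B,C,D,E,F,G,H,I], logical=[B,C,D,E,F,G,H,I,A]
After op 2 (swap(1, 5)): offset=1, physical=[A,B,G,D,E,F,C,H,I], logical=[B,G,D,E,F,C,H,I,A]
After op 3 (replace(4, 'c')): offset=1, physical=[A,B,G,D,E,c,C,H,I], logical=[B,G,D,E,c,C,H,I,A]
After op 4 (replace(5, 'n')): offset=1, physical=[A,B,G,D,E,c,n,H,I], logical=[B,G,D,E,c,n,H,I,A]
After op 5 (rotate(-1)): offset=0, physical=[A,B,G,D,E,c,n,H,I], logical=[A,B,G,D,E,c,n,H,I]
After op 6 (replace(2, 'i')): offset=0, physical=[A,B,i,D,E,c,n,H,I], logical=[A,B,i,D,E,c,n,H,I]
After op 7 (rotate(-3)): offset=6, physical=[A,B,i,D,E,c,n,H,I], logical=[n,H,I,A,B,i,D,E,c]
After op 8 (replace(8, 'o')): offset=6, physical=[A,B,i,D,E,o,n,H,I], logical=[n,H,I,A,B,i,D,E,o]
After op 9 (rotate(-3)): offset=3, physical=[A,B,i,D,E,o,n,H,I], logical=[D,E,o,n,H,I,A,B,i]

Answer: H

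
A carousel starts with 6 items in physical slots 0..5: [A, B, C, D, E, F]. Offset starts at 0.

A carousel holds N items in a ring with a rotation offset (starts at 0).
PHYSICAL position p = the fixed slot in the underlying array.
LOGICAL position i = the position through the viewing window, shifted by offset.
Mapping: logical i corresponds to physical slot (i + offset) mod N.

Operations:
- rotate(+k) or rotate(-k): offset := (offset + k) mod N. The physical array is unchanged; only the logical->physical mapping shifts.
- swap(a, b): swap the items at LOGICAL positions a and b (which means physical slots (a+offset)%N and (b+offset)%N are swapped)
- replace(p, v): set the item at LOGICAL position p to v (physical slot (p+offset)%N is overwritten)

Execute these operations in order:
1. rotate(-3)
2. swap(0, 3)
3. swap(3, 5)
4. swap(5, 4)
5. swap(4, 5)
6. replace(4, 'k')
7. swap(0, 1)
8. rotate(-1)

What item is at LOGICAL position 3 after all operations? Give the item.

Answer: F

Derivation:
After op 1 (rotate(-3)): offset=3, physical=[A,B,C,D,E,F], logical=[D,E,F,A,B,C]
After op 2 (swap(0, 3)): offset=3, physical=[D,B,C,A,E,F], logical=[A,E,F,D,B,C]
After op 3 (swap(3, 5)): offset=3, physical=[C,B,D,A,E,F], logical=[A,E,F,C,B,D]
After op 4 (swap(5, 4)): offset=3, physical=[C,D,B,A,E,F], logical=[A,E,F,C,D,B]
After op 5 (swap(4, 5)): offset=3, physical=[C,B,D,A,E,F], logical=[A,E,F,C,B,D]
After op 6 (replace(4, 'k')): offset=3, physical=[C,k,D,A,E,F], logical=[A,E,F,C,k,D]
After op 7 (swap(0, 1)): offset=3, physical=[C,k,D,E,A,F], logical=[E,A,F,C,k,D]
After op 8 (rotate(-1)): offset=2, physical=[C,k,D,E,A,F], logical=[D,E,A,F,C,k]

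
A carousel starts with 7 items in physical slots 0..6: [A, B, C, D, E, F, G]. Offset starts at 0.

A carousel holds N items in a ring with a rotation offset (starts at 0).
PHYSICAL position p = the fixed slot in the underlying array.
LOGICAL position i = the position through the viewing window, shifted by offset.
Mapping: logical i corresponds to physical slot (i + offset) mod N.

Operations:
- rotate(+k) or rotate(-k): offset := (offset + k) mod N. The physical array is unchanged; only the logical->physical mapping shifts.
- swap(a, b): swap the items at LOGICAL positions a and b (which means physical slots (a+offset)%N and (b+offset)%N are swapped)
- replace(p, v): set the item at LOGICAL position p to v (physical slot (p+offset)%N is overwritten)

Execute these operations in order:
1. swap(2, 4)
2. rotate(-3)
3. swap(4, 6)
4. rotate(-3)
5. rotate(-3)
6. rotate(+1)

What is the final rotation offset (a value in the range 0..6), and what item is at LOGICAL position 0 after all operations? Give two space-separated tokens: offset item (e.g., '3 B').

Answer: 6 G

Derivation:
After op 1 (swap(2, 4)): offset=0, physical=[A,B,E,D,C,F,G], logical=[A,B,E,D,C,F,G]
After op 2 (rotate(-3)): offset=4, physical=[A,B,E,D,C,F,G], logical=[C,F,G,A,B,E,D]
After op 3 (swap(4, 6)): offset=4, physical=[A,D,E,B,C,F,G], logical=[C,F,G,A,D,E,B]
After op 4 (rotate(-3)): offset=1, physical=[A,D,E,B,C,F,G], logical=[D,E,B,C,F,G,A]
After op 5 (rotate(-3)): offset=5, physical=[A,D,E,B,C,F,G], logical=[F,G,A,D,E,B,C]
After op 6 (rotate(+1)): offset=6, physical=[A,D,E,B,C,F,G], logical=[G,A,D,E,B,C,F]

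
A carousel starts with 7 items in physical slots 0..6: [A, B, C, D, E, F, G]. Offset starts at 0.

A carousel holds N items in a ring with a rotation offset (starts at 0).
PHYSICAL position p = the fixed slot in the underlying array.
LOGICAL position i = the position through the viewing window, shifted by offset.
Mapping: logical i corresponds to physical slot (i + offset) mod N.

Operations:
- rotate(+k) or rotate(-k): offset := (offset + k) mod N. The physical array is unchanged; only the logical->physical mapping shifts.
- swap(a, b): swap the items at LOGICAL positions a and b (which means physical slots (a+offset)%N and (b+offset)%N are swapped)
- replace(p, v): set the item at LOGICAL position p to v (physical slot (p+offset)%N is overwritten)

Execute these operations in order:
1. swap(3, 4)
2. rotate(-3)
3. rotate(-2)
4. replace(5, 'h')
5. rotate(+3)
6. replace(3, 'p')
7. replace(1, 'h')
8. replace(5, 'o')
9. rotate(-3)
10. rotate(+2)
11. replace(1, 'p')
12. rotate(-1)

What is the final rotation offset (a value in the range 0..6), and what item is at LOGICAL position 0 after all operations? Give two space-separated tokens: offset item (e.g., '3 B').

After op 1 (swap(3, 4)): offset=0, physical=[A,B,C,E,D,F,G], logical=[A,B,C,E,D,F,G]
After op 2 (rotate(-3)): offset=4, physical=[A,B,C,E,D,F,G], logical=[D,F,G,A,B,C,E]
After op 3 (rotate(-2)): offset=2, physical=[A,B,C,E,D,F,G], logical=[C,E,D,F,G,A,B]
After op 4 (replace(5, 'h')): offset=2, physical=[h,B,C,E,D,F,G], logical=[C,E,D,F,G,h,B]
After op 5 (rotate(+3)): offset=5, physical=[h,B,C,E,D,F,G], logical=[F,G,h,B,C,E,D]
After op 6 (replace(3, 'p')): offset=5, physical=[h,p,C,E,D,F,G], logical=[F,G,h,p,C,E,D]
After op 7 (replace(1, 'h')): offset=5, physical=[h,p,C,E,D,F,h], logical=[F,h,h,p,C,E,D]
After op 8 (replace(5, 'o')): offset=5, physical=[h,p,C,o,D,F,h], logical=[F,h,h,p,C,o,D]
After op 9 (rotate(-3)): offset=2, physical=[h,p,C,o,D,F,h], logical=[C,o,D,F,h,h,p]
After op 10 (rotate(+2)): offset=4, physical=[h,p,C,o,D,F,h], logical=[D,F,h,h,p,C,o]
After op 11 (replace(1, 'p')): offset=4, physical=[h,p,C,o,D,p,h], logical=[D,p,h,h,p,C,o]
After op 12 (rotate(-1)): offset=3, physical=[h,p,C,o,D,p,h], logical=[o,D,p,h,h,p,C]

Answer: 3 o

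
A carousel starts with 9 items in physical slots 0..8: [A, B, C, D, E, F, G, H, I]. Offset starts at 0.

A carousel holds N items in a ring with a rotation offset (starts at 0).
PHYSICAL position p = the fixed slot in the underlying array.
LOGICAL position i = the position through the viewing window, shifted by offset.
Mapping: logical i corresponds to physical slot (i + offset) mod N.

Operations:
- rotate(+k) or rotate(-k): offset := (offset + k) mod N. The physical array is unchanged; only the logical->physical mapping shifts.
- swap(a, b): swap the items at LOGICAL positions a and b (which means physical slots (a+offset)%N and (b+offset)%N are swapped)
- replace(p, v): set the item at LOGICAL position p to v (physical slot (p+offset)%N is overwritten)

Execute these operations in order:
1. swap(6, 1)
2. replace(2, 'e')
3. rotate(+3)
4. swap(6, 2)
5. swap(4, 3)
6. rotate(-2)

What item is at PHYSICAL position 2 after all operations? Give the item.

After op 1 (swap(6, 1)): offset=0, physical=[A,G,C,D,E,F,B,H,I], logical=[A,G,C,D,E,F,B,H,I]
After op 2 (replace(2, 'e')): offset=0, physical=[A,G,e,D,E,F,B,H,I], logical=[A,G,e,D,E,F,B,H,I]
After op 3 (rotate(+3)): offset=3, physical=[A,G,e,D,E,F,B,H,I], logical=[D,E,F,B,H,I,A,G,e]
After op 4 (swap(6, 2)): offset=3, physical=[F,G,e,D,E,A,B,H,I], logical=[D,E,A,B,H,I,F,G,e]
After op 5 (swap(4, 3)): offset=3, physical=[F,G,e,D,E,A,H,B,I], logical=[D,E,A,H,B,I,F,G,e]
After op 6 (rotate(-2)): offset=1, physical=[F,G,e,D,E,A,H,B,I], logical=[G,e,D,E,A,H,B,I,F]

Answer: e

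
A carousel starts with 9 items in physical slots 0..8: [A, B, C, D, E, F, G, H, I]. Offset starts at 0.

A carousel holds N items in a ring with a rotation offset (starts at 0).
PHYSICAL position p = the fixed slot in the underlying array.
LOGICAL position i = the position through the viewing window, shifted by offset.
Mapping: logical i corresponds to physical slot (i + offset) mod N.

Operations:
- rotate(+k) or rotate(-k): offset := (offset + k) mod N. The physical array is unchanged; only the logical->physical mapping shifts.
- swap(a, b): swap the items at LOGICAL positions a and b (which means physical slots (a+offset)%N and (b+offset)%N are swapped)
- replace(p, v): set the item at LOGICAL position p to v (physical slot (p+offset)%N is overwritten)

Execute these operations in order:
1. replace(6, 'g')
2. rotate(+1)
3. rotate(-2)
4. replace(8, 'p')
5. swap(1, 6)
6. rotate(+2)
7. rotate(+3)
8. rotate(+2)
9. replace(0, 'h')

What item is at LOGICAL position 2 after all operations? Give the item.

After op 1 (replace(6, 'g')): offset=0, physical=[A,B,C,D,E,F,g,H,I], logical=[A,B,C,D,E,F,g,H,I]
After op 2 (rotate(+1)): offset=1, physical=[A,B,C,D,E,F,g,H,I], logical=[B,C,D,E,F,g,H,I,A]
After op 3 (rotate(-2)): offset=8, physical=[A,B,C,D,E,F,g,H,I], logical=[I,A,B,C,D,E,F,g,H]
After op 4 (replace(8, 'p')): offset=8, physical=[A,B,C,D,E,F,g,p,I], logical=[I,A,B,C,D,E,F,g,p]
After op 5 (swap(1, 6)): offset=8, physical=[F,B,C,D,E,A,g,p,I], logical=[I,F,B,C,D,E,A,g,p]
After op 6 (rotate(+2)): offset=1, physical=[F,B,C,D,E,A,g,p,I], logical=[B,C,D,E,A,g,p,I,F]
After op 7 (rotate(+3)): offset=4, physical=[F,B,C,D,E,A,g,p,I], logical=[E,A,g,p,I,F,B,C,D]
After op 8 (rotate(+2)): offset=6, physical=[F,B,C,D,E,A,g,p,I], logical=[g,p,I,F,B,C,D,E,A]
After op 9 (replace(0, 'h')): offset=6, physical=[F,B,C,D,E,A,h,p,I], logical=[h,p,I,F,B,C,D,E,A]

Answer: I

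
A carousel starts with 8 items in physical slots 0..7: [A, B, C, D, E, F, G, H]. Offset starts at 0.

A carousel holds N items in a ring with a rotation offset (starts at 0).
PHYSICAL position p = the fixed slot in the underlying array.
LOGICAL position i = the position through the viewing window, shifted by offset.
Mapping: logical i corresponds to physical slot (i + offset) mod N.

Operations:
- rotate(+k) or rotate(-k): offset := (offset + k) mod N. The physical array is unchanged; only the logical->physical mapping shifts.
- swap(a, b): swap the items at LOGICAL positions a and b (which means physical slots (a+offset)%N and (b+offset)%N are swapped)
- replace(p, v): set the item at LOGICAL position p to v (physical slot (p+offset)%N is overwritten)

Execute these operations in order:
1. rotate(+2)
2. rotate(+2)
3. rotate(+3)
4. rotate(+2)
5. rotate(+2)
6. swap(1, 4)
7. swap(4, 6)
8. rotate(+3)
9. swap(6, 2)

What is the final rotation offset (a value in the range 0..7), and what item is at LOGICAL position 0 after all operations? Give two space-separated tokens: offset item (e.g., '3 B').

Answer: 6 G

Derivation:
After op 1 (rotate(+2)): offset=2, physical=[A,B,C,D,E,F,G,H], logical=[C,D,E,F,G,H,A,B]
After op 2 (rotate(+2)): offset=4, physical=[A,B,C,D,E,F,G,H], logical=[E,F,G,H,A,B,C,D]
After op 3 (rotate(+3)): offset=7, physical=[A,B,C,D,E,F,G,H], logical=[H,A,B,C,D,E,F,G]
After op 4 (rotate(+2)): offset=1, physical=[A,B,C,D,E,F,G,H], logical=[B,C,D,E,F,G,H,A]
After op 5 (rotate(+2)): offset=3, physical=[A,B,C,D,E,F,G,H], logical=[D,E,F,G,H,A,B,C]
After op 6 (swap(1, 4)): offset=3, physical=[A,B,C,D,H,F,G,E], logical=[D,H,F,G,E,A,B,C]
After op 7 (swap(4, 6)): offset=3, physical=[A,E,C,D,H,F,G,B], logical=[D,H,F,G,B,A,E,C]
After op 8 (rotate(+3)): offset=6, physical=[A,E,C,D,H,F,G,B], logical=[G,B,A,E,C,D,H,F]
After op 9 (swap(6, 2)): offset=6, physical=[H,E,C,D,A,F,G,B], logical=[G,B,H,E,C,D,A,F]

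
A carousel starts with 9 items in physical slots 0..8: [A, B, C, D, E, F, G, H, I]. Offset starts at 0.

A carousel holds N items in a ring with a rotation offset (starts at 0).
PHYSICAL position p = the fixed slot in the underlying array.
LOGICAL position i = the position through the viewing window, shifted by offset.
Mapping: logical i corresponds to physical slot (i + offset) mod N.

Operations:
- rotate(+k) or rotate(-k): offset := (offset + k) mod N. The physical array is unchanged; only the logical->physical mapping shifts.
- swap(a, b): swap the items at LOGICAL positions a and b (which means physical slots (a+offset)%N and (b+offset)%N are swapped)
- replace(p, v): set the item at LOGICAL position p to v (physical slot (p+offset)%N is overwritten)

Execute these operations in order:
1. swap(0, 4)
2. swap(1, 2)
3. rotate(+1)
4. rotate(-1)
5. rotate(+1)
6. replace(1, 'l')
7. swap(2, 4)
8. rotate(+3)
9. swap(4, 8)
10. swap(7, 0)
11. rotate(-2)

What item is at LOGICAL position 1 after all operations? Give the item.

After op 1 (swap(0, 4)): offset=0, physical=[E,B,C,D,A,F,G,H,I], logical=[E,B,C,D,A,F,G,H,I]
After op 2 (swap(1, 2)): offset=0, physical=[E,C,B,D,A,F,G,H,I], logical=[E,C,B,D,A,F,G,H,I]
After op 3 (rotate(+1)): offset=1, physical=[E,C,B,D,A,F,G,H,I], logical=[C,B,D,A,F,G,H,I,E]
After op 4 (rotate(-1)): offset=0, physical=[E,C,B,D,A,F,G,H,I], logical=[E,C,B,D,A,F,G,H,I]
After op 5 (rotate(+1)): offset=1, physical=[E,C,B,D,A,F,G,H,I], logical=[C,B,D,A,F,G,H,I,E]
After op 6 (replace(1, 'l')): offset=1, physical=[E,C,l,D,A,F,G,H,I], logical=[C,l,D,A,F,G,H,I,E]
After op 7 (swap(2, 4)): offset=1, physical=[E,C,l,F,A,D,G,H,I], logical=[C,l,F,A,D,G,H,I,E]
After op 8 (rotate(+3)): offset=4, physical=[E,C,l,F,A,D,G,H,I], logical=[A,D,G,H,I,E,C,l,F]
After op 9 (swap(4, 8)): offset=4, physical=[E,C,l,I,A,D,G,H,F], logical=[A,D,G,H,F,E,C,l,I]
After op 10 (swap(7, 0)): offset=4, physical=[E,C,A,I,l,D,G,H,F], logical=[l,D,G,H,F,E,C,A,I]
After op 11 (rotate(-2)): offset=2, physical=[E,C,A,I,l,D,G,H,F], logical=[A,I,l,D,G,H,F,E,C]

Answer: I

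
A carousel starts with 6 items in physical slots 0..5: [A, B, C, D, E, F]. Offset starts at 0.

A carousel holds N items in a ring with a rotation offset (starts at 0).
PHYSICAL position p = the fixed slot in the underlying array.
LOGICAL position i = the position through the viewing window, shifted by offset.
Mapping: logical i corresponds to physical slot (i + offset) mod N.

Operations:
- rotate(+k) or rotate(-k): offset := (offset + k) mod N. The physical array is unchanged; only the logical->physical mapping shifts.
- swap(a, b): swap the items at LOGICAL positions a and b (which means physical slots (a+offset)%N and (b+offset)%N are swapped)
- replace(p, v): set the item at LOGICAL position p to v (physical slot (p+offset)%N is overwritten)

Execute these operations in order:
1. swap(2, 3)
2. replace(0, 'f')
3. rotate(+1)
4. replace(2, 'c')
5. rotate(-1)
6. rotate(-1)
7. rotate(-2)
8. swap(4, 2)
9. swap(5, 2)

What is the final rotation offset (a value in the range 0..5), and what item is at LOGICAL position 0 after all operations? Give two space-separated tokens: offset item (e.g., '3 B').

After op 1 (swap(2, 3)): offset=0, physical=[A,B,D,C,E,F], logical=[A,B,D,C,E,F]
After op 2 (replace(0, 'f')): offset=0, physical=[f,B,D,C,E,F], logical=[f,B,D,C,E,F]
After op 3 (rotate(+1)): offset=1, physical=[f,B,D,C,E,F], logical=[B,D,C,E,F,f]
After op 4 (replace(2, 'c')): offset=1, physical=[f,B,D,c,E,F], logical=[B,D,c,E,F,f]
After op 5 (rotate(-1)): offset=0, physical=[f,B,D,c,E,F], logical=[f,B,D,c,E,F]
After op 6 (rotate(-1)): offset=5, physical=[f,B,D,c,E,F], logical=[F,f,B,D,c,E]
After op 7 (rotate(-2)): offset=3, physical=[f,B,D,c,E,F], logical=[c,E,F,f,B,D]
After op 8 (swap(4, 2)): offset=3, physical=[f,F,D,c,E,B], logical=[c,E,B,f,F,D]
After op 9 (swap(5, 2)): offset=3, physical=[f,F,B,c,E,D], logical=[c,E,D,f,F,B]

Answer: 3 c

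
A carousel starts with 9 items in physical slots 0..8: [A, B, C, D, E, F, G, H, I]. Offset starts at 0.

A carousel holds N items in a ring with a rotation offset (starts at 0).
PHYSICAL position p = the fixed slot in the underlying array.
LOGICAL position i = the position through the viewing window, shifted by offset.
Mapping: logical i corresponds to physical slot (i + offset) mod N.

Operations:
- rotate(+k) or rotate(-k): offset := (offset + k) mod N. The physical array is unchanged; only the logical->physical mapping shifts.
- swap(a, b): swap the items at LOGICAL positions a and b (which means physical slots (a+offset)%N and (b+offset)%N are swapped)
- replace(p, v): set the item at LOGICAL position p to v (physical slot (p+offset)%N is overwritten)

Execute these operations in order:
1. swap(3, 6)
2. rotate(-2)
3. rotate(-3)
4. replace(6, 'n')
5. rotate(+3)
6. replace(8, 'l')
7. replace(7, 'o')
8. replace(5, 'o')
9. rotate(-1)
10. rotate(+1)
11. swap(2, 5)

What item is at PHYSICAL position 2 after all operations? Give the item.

After op 1 (swap(3, 6)): offset=0, physical=[A,B,C,G,E,F,D,H,I], logical=[A,B,C,G,E,F,D,H,I]
After op 2 (rotate(-2)): offset=7, physical=[A,B,C,G,E,F,D,H,I], logical=[H,I,A,B,C,G,E,F,D]
After op 3 (rotate(-3)): offset=4, physical=[A,B,C,G,E,F,D,H,I], logical=[E,F,D,H,I,A,B,C,G]
After op 4 (replace(6, 'n')): offset=4, physical=[A,n,C,G,E,F,D,H,I], logical=[E,F,D,H,I,A,n,C,G]
After op 5 (rotate(+3)): offset=7, physical=[A,n,C,G,E,F,D,H,I], logical=[H,I,A,n,C,G,E,F,D]
After op 6 (replace(8, 'l')): offset=7, physical=[A,n,C,G,E,F,l,H,I], logical=[H,I,A,n,C,G,E,F,l]
After op 7 (replace(7, 'o')): offset=7, physical=[A,n,C,G,E,o,l,H,I], logical=[H,I,A,n,C,G,E,o,l]
After op 8 (replace(5, 'o')): offset=7, physical=[A,n,C,o,E,o,l,H,I], logical=[H,I,A,n,C,o,E,o,l]
After op 9 (rotate(-1)): offset=6, physical=[A,n,C,o,E,o,l,H,I], logical=[l,H,I,A,n,C,o,E,o]
After op 10 (rotate(+1)): offset=7, physical=[A,n,C,o,E,o,l,H,I], logical=[H,I,A,n,C,o,E,o,l]
After op 11 (swap(2, 5)): offset=7, physical=[o,n,C,A,E,o,l,H,I], logical=[H,I,o,n,C,A,E,o,l]

Answer: C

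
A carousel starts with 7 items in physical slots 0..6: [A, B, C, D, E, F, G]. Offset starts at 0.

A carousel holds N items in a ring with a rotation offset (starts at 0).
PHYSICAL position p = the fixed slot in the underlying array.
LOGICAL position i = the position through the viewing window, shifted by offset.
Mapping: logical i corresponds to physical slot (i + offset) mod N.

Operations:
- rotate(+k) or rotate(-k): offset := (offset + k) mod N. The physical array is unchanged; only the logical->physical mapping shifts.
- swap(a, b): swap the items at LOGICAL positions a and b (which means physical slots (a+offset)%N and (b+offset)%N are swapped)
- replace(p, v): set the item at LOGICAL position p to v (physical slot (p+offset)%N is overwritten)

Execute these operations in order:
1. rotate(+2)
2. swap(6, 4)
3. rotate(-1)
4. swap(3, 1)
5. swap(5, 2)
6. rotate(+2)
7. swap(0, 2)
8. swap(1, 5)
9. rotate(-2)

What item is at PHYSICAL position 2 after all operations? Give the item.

Answer: E

Derivation:
After op 1 (rotate(+2)): offset=2, physical=[A,B,C,D,E,F,G], logical=[C,D,E,F,G,A,B]
After op 2 (swap(6, 4)): offset=2, physical=[A,G,C,D,E,F,B], logical=[C,D,E,F,B,A,G]
After op 3 (rotate(-1)): offset=1, physical=[A,G,C,D,E,F,B], logical=[G,C,D,E,F,B,A]
After op 4 (swap(3, 1)): offset=1, physical=[A,G,E,D,C,F,B], logical=[G,E,D,C,F,B,A]
After op 5 (swap(5, 2)): offset=1, physical=[A,G,E,B,C,F,D], logical=[G,E,B,C,F,D,A]
After op 6 (rotate(+2)): offset=3, physical=[A,G,E,B,C,F,D], logical=[B,C,F,D,A,G,E]
After op 7 (swap(0, 2)): offset=3, physical=[A,G,E,F,C,B,D], logical=[F,C,B,D,A,G,E]
After op 8 (swap(1, 5)): offset=3, physical=[A,C,E,F,G,B,D], logical=[F,G,B,D,A,C,E]
After op 9 (rotate(-2)): offset=1, physical=[A,C,E,F,G,B,D], logical=[C,E,F,G,B,D,A]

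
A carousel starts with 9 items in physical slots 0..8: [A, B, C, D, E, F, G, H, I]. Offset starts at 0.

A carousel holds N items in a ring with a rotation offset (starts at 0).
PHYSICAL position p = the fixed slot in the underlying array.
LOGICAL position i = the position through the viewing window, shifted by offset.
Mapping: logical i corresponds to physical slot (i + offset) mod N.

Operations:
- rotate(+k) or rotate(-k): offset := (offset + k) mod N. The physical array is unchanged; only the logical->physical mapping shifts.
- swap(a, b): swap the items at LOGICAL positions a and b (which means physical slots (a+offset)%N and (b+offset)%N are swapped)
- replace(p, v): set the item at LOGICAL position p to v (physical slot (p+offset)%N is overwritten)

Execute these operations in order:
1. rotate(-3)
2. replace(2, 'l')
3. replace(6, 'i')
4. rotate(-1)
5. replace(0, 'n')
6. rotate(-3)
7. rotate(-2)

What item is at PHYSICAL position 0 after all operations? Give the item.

Answer: A

Derivation:
After op 1 (rotate(-3)): offset=6, physical=[A,B,C,D,E,F,G,H,I], logical=[G,H,I,A,B,C,D,E,F]
After op 2 (replace(2, 'l')): offset=6, physical=[A,B,C,D,E,F,G,H,l], logical=[G,H,l,A,B,C,D,E,F]
After op 3 (replace(6, 'i')): offset=6, physical=[A,B,C,i,E,F,G,H,l], logical=[G,H,l,A,B,C,i,E,F]
After op 4 (rotate(-1)): offset=5, physical=[A,B,C,i,E,F,G,H,l], logical=[F,G,H,l,A,B,C,i,E]
After op 5 (replace(0, 'n')): offset=5, physical=[A,B,C,i,E,n,G,H,l], logical=[n,G,H,l,A,B,C,i,E]
After op 6 (rotate(-3)): offset=2, physical=[A,B,C,i,E,n,G,H,l], logical=[C,i,E,n,G,H,l,A,B]
After op 7 (rotate(-2)): offset=0, physical=[A,B,C,i,E,n,G,H,l], logical=[A,B,C,i,E,n,G,H,l]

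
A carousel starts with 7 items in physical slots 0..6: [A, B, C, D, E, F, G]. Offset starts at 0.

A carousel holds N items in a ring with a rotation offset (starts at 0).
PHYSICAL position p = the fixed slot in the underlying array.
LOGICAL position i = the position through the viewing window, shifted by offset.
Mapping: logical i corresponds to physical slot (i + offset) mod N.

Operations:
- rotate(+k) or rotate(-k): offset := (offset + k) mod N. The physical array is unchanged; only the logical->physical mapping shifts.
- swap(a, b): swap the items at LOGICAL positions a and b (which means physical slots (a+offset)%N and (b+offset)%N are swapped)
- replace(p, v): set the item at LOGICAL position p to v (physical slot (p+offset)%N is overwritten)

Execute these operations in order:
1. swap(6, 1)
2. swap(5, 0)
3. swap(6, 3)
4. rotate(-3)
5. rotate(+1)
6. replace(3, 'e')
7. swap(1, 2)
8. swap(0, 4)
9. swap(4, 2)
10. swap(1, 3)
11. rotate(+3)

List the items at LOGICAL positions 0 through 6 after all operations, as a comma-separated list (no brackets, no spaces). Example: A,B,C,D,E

After op 1 (swap(6, 1)): offset=0, physical=[A,G,C,D,E,F,B], logical=[A,G,C,D,E,F,B]
After op 2 (swap(5, 0)): offset=0, physical=[F,G,C,D,E,A,B], logical=[F,G,C,D,E,A,B]
After op 3 (swap(6, 3)): offset=0, physical=[F,G,C,B,E,A,D], logical=[F,G,C,B,E,A,D]
After op 4 (rotate(-3)): offset=4, physical=[F,G,C,B,E,A,D], logical=[E,A,D,F,G,C,B]
After op 5 (rotate(+1)): offset=5, physical=[F,G,C,B,E,A,D], logical=[A,D,F,G,C,B,E]
After op 6 (replace(3, 'e')): offset=5, physical=[F,e,C,B,E,A,D], logical=[A,D,F,e,C,B,E]
After op 7 (swap(1, 2)): offset=5, physical=[D,e,C,B,E,A,F], logical=[A,F,D,e,C,B,E]
After op 8 (swap(0, 4)): offset=5, physical=[D,e,A,B,E,C,F], logical=[C,F,D,e,A,B,E]
After op 9 (swap(4, 2)): offset=5, physical=[A,e,D,B,E,C,F], logical=[C,F,A,e,D,B,E]
After op 10 (swap(1, 3)): offset=5, physical=[A,F,D,B,E,C,e], logical=[C,e,A,F,D,B,E]
After op 11 (rotate(+3)): offset=1, physical=[A,F,D,B,E,C,e], logical=[F,D,B,E,C,e,A]

Answer: F,D,B,E,C,e,A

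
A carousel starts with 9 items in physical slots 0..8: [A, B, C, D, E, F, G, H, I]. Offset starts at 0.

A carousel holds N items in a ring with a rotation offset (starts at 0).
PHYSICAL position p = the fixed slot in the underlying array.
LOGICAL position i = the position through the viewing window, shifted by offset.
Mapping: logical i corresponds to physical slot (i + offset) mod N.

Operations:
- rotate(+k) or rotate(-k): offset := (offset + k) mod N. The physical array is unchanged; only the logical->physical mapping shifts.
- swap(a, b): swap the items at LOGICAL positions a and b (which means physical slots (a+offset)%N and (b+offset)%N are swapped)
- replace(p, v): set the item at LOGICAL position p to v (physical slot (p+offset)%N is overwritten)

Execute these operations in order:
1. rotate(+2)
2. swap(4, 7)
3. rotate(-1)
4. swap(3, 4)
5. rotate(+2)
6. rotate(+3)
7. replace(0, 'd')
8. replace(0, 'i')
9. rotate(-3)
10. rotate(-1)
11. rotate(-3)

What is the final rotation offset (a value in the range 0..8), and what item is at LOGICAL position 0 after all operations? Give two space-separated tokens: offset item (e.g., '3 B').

Answer: 8 I

Derivation:
After op 1 (rotate(+2)): offset=2, physical=[A,B,C,D,E,F,G,H,I], logical=[C,D,E,F,G,H,I,A,B]
After op 2 (swap(4, 7)): offset=2, physical=[G,B,C,D,E,F,A,H,I], logical=[C,D,E,F,A,H,I,G,B]
After op 3 (rotate(-1)): offset=1, physical=[G,B,C,D,E,F,A,H,I], logical=[B,C,D,E,F,A,H,I,G]
After op 4 (swap(3, 4)): offset=1, physical=[G,B,C,D,F,E,A,H,I], logical=[B,C,D,F,E,A,H,I,G]
After op 5 (rotate(+2)): offset=3, physical=[G,B,C,D,F,E,A,H,I], logical=[D,F,E,A,H,I,G,B,C]
After op 6 (rotate(+3)): offset=6, physical=[G,B,C,D,F,E,A,H,I], logical=[A,H,I,G,B,C,D,F,E]
After op 7 (replace(0, 'd')): offset=6, physical=[G,B,C,D,F,E,d,H,I], logical=[d,H,I,G,B,C,D,F,E]
After op 8 (replace(0, 'i')): offset=6, physical=[G,B,C,D,F,E,i,H,I], logical=[i,H,I,G,B,C,D,F,E]
After op 9 (rotate(-3)): offset=3, physical=[G,B,C,D,F,E,i,H,I], logical=[D,F,E,i,H,I,G,B,C]
After op 10 (rotate(-1)): offset=2, physical=[G,B,C,D,F,E,i,H,I], logical=[C,D,F,E,i,H,I,G,B]
After op 11 (rotate(-3)): offset=8, physical=[G,B,C,D,F,E,i,H,I], logical=[I,G,B,C,D,F,E,i,H]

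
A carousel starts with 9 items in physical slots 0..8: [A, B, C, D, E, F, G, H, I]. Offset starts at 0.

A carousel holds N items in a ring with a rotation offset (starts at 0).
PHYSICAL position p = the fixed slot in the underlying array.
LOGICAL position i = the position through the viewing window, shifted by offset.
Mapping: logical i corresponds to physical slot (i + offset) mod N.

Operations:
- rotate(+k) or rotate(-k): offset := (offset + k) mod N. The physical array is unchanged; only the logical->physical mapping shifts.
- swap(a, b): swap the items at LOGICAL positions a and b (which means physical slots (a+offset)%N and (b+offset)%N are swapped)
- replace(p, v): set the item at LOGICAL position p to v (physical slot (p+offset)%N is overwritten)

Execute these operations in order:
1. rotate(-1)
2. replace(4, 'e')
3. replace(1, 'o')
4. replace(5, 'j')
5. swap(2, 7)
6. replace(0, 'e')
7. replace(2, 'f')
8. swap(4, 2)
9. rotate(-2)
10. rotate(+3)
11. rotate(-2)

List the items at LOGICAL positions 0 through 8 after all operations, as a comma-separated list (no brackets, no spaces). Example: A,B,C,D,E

After op 1 (rotate(-1)): offset=8, physical=[A,B,C,D,E,F,G,H,I], logical=[I,A,B,C,D,E,F,G,H]
After op 2 (replace(4, 'e')): offset=8, physical=[A,B,C,e,E,F,G,H,I], logical=[I,A,B,C,e,E,F,G,H]
After op 3 (replace(1, 'o')): offset=8, physical=[o,B,C,e,E,F,G,H,I], logical=[I,o,B,C,e,E,F,G,H]
After op 4 (replace(5, 'j')): offset=8, physical=[o,B,C,e,j,F,G,H,I], logical=[I,o,B,C,e,j,F,G,H]
After op 5 (swap(2, 7)): offset=8, physical=[o,G,C,e,j,F,B,H,I], logical=[I,o,G,C,e,j,F,B,H]
After op 6 (replace(0, 'e')): offset=8, physical=[o,G,C,e,j,F,B,H,e], logical=[e,o,G,C,e,j,F,B,H]
After op 7 (replace(2, 'f')): offset=8, physical=[o,f,C,e,j,F,B,H,e], logical=[e,o,f,C,e,j,F,B,H]
After op 8 (swap(4, 2)): offset=8, physical=[o,e,C,f,j,F,B,H,e], logical=[e,o,e,C,f,j,F,B,H]
After op 9 (rotate(-2)): offset=6, physical=[o,e,C,f,j,F,B,H,e], logical=[B,H,e,o,e,C,f,j,F]
After op 10 (rotate(+3)): offset=0, physical=[o,e,C,f,j,F,B,H,e], logical=[o,e,C,f,j,F,B,H,e]
After op 11 (rotate(-2)): offset=7, physical=[o,e,C,f,j,F,B,H,e], logical=[H,e,o,e,C,f,j,F,B]

Answer: H,e,o,e,C,f,j,F,B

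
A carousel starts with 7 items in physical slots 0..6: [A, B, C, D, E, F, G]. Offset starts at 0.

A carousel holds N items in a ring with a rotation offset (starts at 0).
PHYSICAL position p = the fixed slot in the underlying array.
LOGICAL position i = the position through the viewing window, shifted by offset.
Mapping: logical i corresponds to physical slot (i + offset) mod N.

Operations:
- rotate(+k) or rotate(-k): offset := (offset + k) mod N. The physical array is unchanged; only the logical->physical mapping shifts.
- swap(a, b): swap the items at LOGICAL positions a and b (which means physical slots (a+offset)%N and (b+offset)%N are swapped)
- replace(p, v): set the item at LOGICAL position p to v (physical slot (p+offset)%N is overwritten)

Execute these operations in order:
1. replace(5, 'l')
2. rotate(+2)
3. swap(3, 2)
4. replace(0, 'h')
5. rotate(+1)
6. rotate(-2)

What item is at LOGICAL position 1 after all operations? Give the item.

After op 1 (replace(5, 'l')): offset=0, physical=[A,B,C,D,E,l,G], logical=[A,B,C,D,E,l,G]
After op 2 (rotate(+2)): offset=2, physical=[A,B,C,D,E,l,G], logical=[C,D,E,l,G,A,B]
After op 3 (swap(3, 2)): offset=2, physical=[A,B,C,D,l,E,G], logical=[C,D,l,E,G,A,B]
After op 4 (replace(0, 'h')): offset=2, physical=[A,B,h,D,l,E,G], logical=[h,D,l,E,G,A,B]
After op 5 (rotate(+1)): offset=3, physical=[A,B,h,D,l,E,G], logical=[D,l,E,G,A,B,h]
After op 6 (rotate(-2)): offset=1, physical=[A,B,h,D,l,E,G], logical=[B,h,D,l,E,G,A]

Answer: h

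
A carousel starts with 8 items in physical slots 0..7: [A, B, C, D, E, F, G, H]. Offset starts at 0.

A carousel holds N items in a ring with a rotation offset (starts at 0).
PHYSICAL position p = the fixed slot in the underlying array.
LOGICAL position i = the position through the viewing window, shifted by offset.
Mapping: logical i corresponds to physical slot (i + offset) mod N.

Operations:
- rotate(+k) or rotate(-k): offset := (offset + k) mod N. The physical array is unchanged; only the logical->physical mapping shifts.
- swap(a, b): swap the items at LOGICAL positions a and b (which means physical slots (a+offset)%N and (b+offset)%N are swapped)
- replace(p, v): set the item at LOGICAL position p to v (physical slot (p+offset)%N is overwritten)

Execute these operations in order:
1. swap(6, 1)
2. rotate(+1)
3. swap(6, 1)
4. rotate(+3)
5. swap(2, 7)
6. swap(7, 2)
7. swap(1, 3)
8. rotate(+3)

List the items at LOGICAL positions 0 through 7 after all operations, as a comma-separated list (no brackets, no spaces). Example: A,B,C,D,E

After op 1 (swap(6, 1)): offset=0, physical=[A,G,C,D,E,F,B,H], logical=[A,G,C,D,E,F,B,H]
After op 2 (rotate(+1)): offset=1, physical=[A,G,C,D,E,F,B,H], logical=[G,C,D,E,F,B,H,A]
After op 3 (swap(6, 1)): offset=1, physical=[A,G,H,D,E,F,B,C], logical=[G,H,D,E,F,B,C,A]
After op 4 (rotate(+3)): offset=4, physical=[A,G,H,D,E,F,B,C], logical=[E,F,B,C,A,G,H,D]
After op 5 (swap(2, 7)): offset=4, physical=[A,G,H,B,E,F,D,C], logical=[E,F,D,C,A,G,H,B]
After op 6 (swap(7, 2)): offset=4, physical=[A,G,H,D,E,F,B,C], logical=[E,F,B,C,A,G,H,D]
After op 7 (swap(1, 3)): offset=4, physical=[A,G,H,D,E,C,B,F], logical=[E,C,B,F,A,G,H,D]
After op 8 (rotate(+3)): offset=7, physical=[A,G,H,D,E,C,B,F], logical=[F,A,G,H,D,E,C,B]

Answer: F,A,G,H,D,E,C,B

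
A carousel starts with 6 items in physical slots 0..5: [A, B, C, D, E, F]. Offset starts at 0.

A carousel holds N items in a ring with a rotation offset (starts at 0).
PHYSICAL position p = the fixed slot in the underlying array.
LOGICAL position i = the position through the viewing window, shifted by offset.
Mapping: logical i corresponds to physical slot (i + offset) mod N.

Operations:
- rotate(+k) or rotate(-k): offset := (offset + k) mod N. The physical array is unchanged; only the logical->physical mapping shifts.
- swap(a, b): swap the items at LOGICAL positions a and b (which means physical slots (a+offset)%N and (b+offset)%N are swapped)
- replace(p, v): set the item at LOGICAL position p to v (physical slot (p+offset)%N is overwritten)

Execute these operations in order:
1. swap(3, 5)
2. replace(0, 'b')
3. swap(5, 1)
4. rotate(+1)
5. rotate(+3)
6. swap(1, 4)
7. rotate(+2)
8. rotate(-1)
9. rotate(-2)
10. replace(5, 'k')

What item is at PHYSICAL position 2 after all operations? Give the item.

Answer: k

Derivation:
After op 1 (swap(3, 5)): offset=0, physical=[A,B,C,F,E,D], logical=[A,B,C,F,E,D]
After op 2 (replace(0, 'b')): offset=0, physical=[b,B,C,F,E,D], logical=[b,B,C,F,E,D]
After op 3 (swap(5, 1)): offset=0, physical=[b,D,C,F,E,B], logical=[b,D,C,F,E,B]
After op 4 (rotate(+1)): offset=1, physical=[b,D,C,F,E,B], logical=[D,C,F,E,B,b]
After op 5 (rotate(+3)): offset=4, physical=[b,D,C,F,E,B], logical=[E,B,b,D,C,F]
After op 6 (swap(1, 4)): offset=4, physical=[b,D,B,F,E,C], logical=[E,C,b,D,B,F]
After op 7 (rotate(+2)): offset=0, physical=[b,D,B,F,E,C], logical=[b,D,B,F,E,C]
After op 8 (rotate(-1)): offset=5, physical=[b,D,B,F,E,C], logical=[C,b,D,B,F,E]
After op 9 (rotate(-2)): offset=3, physical=[b,D,B,F,E,C], logical=[F,E,C,b,D,B]
After op 10 (replace(5, 'k')): offset=3, physical=[b,D,k,F,E,C], logical=[F,E,C,b,D,k]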